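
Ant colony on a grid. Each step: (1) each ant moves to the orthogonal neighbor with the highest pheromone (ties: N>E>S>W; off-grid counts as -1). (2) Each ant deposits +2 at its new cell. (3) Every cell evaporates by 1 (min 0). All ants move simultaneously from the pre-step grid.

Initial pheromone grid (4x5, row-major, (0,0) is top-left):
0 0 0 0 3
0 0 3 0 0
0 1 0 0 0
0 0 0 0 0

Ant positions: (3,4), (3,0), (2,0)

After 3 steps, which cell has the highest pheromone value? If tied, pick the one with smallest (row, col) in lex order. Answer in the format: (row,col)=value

Step 1: ant0:(3,4)->N->(2,4) | ant1:(3,0)->N->(2,0) | ant2:(2,0)->E->(2,1)
  grid max=2 at (0,4)
Step 2: ant0:(2,4)->N->(1,4) | ant1:(2,0)->E->(2,1) | ant2:(2,1)->W->(2,0)
  grid max=3 at (2,1)
Step 3: ant0:(1,4)->N->(0,4) | ant1:(2,1)->W->(2,0) | ant2:(2,0)->E->(2,1)
  grid max=4 at (2,1)
Final grid:
  0 0 0 0 2
  0 0 0 0 0
  3 4 0 0 0
  0 0 0 0 0
Max pheromone 4 at (2,1)

Answer: (2,1)=4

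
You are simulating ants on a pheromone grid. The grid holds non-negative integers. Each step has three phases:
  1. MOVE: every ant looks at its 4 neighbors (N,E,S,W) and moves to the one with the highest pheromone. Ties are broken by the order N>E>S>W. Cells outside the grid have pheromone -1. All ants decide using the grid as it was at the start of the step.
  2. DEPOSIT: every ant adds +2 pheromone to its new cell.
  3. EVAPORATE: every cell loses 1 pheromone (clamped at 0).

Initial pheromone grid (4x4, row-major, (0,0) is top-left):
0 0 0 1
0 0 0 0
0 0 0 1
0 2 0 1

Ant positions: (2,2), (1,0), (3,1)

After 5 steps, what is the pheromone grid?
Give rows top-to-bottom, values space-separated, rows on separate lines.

After step 1: ants at (2,3),(0,0),(2,1)
  1 0 0 0
  0 0 0 0
  0 1 0 2
  0 1 0 0
After step 2: ants at (1,3),(0,1),(3,1)
  0 1 0 0
  0 0 0 1
  0 0 0 1
  0 2 0 0
After step 3: ants at (2,3),(0,2),(2,1)
  0 0 1 0
  0 0 0 0
  0 1 0 2
  0 1 0 0
After step 4: ants at (1,3),(0,3),(3,1)
  0 0 0 1
  0 0 0 1
  0 0 0 1
  0 2 0 0
After step 5: ants at (0,3),(1,3),(2,1)
  0 0 0 2
  0 0 0 2
  0 1 0 0
  0 1 0 0

0 0 0 2
0 0 0 2
0 1 0 0
0 1 0 0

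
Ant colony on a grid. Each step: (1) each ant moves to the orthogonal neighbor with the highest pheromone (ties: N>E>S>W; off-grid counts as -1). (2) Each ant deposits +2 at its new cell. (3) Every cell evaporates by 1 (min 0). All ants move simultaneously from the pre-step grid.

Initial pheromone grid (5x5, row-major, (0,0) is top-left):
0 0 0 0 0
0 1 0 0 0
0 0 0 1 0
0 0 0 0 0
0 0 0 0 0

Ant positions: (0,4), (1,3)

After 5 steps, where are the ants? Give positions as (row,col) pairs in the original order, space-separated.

Step 1: ant0:(0,4)->S->(1,4) | ant1:(1,3)->S->(2,3)
  grid max=2 at (2,3)
Step 2: ant0:(1,4)->N->(0,4) | ant1:(2,3)->N->(1,3)
  grid max=1 at (0,4)
Step 3: ant0:(0,4)->S->(1,4) | ant1:(1,3)->S->(2,3)
  grid max=2 at (2,3)
Step 4: ant0:(1,4)->N->(0,4) | ant1:(2,3)->N->(1,3)
  grid max=1 at (0,4)
Step 5: ant0:(0,4)->S->(1,4) | ant1:(1,3)->S->(2,3)
  grid max=2 at (2,3)

(1,4) (2,3)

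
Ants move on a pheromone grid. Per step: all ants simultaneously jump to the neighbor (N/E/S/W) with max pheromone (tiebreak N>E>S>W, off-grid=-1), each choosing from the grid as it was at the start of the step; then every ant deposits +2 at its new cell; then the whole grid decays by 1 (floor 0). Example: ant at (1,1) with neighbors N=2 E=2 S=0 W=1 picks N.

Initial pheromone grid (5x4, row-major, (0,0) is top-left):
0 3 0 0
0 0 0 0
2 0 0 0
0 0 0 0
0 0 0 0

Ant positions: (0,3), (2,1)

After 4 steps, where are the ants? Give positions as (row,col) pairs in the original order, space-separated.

Step 1: ant0:(0,3)->S->(1,3) | ant1:(2,1)->W->(2,0)
  grid max=3 at (2,0)
Step 2: ant0:(1,3)->N->(0,3) | ant1:(2,0)->N->(1,0)
  grid max=2 at (2,0)
Step 3: ant0:(0,3)->S->(1,3) | ant1:(1,0)->S->(2,0)
  grid max=3 at (2,0)
Step 4: ant0:(1,3)->N->(0,3) | ant1:(2,0)->N->(1,0)
  grid max=2 at (2,0)

(0,3) (1,0)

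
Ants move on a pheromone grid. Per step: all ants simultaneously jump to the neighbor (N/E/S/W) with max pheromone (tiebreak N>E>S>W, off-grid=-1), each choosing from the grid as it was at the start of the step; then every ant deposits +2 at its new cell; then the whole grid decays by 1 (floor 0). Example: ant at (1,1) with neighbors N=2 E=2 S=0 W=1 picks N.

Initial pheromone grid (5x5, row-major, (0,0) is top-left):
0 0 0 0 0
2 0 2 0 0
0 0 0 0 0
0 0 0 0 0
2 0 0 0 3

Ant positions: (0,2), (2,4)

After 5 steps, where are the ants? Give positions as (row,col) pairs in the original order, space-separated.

Step 1: ant0:(0,2)->S->(1,2) | ant1:(2,4)->N->(1,4)
  grid max=3 at (1,2)
Step 2: ant0:(1,2)->N->(0,2) | ant1:(1,4)->N->(0,4)
  grid max=2 at (1,2)
Step 3: ant0:(0,2)->S->(1,2) | ant1:(0,4)->S->(1,4)
  grid max=3 at (1,2)
Step 4: ant0:(1,2)->N->(0,2) | ant1:(1,4)->N->(0,4)
  grid max=2 at (1,2)
Step 5: ant0:(0,2)->S->(1,2) | ant1:(0,4)->S->(1,4)
  grid max=3 at (1,2)

(1,2) (1,4)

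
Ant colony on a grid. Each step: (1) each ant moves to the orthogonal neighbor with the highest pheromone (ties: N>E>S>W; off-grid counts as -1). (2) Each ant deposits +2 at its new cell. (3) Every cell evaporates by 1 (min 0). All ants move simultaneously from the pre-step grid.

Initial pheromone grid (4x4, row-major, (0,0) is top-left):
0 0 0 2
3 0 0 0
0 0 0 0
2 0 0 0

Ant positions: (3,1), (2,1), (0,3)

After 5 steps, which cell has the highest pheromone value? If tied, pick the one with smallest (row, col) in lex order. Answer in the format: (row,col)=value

Step 1: ant0:(3,1)->W->(3,0) | ant1:(2,1)->N->(1,1) | ant2:(0,3)->S->(1,3)
  grid max=3 at (3,0)
Step 2: ant0:(3,0)->N->(2,0) | ant1:(1,1)->W->(1,0) | ant2:(1,3)->N->(0,3)
  grid max=3 at (1,0)
Step 3: ant0:(2,0)->N->(1,0) | ant1:(1,0)->S->(2,0) | ant2:(0,3)->S->(1,3)
  grid max=4 at (1,0)
Step 4: ant0:(1,0)->S->(2,0) | ant1:(2,0)->N->(1,0) | ant2:(1,3)->N->(0,3)
  grid max=5 at (1,0)
Step 5: ant0:(2,0)->N->(1,0) | ant1:(1,0)->S->(2,0) | ant2:(0,3)->S->(1,3)
  grid max=6 at (1,0)
Final grid:
  0 0 0 1
  6 0 0 1
  4 0 0 0
  0 0 0 0
Max pheromone 6 at (1,0)

Answer: (1,0)=6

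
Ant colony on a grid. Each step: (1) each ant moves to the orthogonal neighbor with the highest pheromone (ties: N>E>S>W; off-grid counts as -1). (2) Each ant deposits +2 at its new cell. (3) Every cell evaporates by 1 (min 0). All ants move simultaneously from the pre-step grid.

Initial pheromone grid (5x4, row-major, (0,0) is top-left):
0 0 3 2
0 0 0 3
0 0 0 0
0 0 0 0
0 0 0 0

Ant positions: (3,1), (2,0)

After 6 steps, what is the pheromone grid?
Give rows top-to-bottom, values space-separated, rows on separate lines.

After step 1: ants at (2,1),(1,0)
  0 0 2 1
  1 0 0 2
  0 1 0 0
  0 0 0 0
  0 0 0 0
After step 2: ants at (1,1),(0,0)
  1 0 1 0
  0 1 0 1
  0 0 0 0
  0 0 0 0
  0 0 0 0
After step 3: ants at (0,1),(0,1)
  0 3 0 0
  0 0 0 0
  0 0 0 0
  0 0 0 0
  0 0 0 0
After step 4: ants at (0,2),(0,2)
  0 2 3 0
  0 0 0 0
  0 0 0 0
  0 0 0 0
  0 0 0 0
After step 5: ants at (0,1),(0,1)
  0 5 2 0
  0 0 0 0
  0 0 0 0
  0 0 0 0
  0 0 0 0
After step 6: ants at (0,2),(0,2)
  0 4 5 0
  0 0 0 0
  0 0 0 0
  0 0 0 0
  0 0 0 0

0 4 5 0
0 0 0 0
0 0 0 0
0 0 0 0
0 0 0 0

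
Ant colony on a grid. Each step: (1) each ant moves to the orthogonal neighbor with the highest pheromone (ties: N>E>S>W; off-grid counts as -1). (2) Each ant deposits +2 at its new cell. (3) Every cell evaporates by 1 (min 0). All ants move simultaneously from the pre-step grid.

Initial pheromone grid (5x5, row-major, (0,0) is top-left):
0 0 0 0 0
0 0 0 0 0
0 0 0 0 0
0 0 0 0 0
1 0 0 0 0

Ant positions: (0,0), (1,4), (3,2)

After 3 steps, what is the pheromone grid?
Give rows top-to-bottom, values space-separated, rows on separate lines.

After step 1: ants at (0,1),(0,4),(2,2)
  0 1 0 0 1
  0 0 0 0 0
  0 0 1 0 0
  0 0 0 0 0
  0 0 0 0 0
After step 2: ants at (0,2),(1,4),(1,2)
  0 0 1 0 0
  0 0 1 0 1
  0 0 0 0 0
  0 0 0 0 0
  0 0 0 0 0
After step 3: ants at (1,2),(0,4),(0,2)
  0 0 2 0 1
  0 0 2 0 0
  0 0 0 0 0
  0 0 0 0 0
  0 0 0 0 0

0 0 2 0 1
0 0 2 0 0
0 0 0 0 0
0 0 0 0 0
0 0 0 0 0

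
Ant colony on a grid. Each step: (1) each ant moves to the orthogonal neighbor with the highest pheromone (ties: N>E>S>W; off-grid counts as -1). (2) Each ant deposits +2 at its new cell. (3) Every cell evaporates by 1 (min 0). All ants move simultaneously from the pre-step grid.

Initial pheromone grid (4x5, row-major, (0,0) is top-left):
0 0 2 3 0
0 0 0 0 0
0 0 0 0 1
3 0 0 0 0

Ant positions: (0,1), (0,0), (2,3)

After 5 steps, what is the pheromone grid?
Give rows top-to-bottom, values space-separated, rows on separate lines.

After step 1: ants at (0,2),(0,1),(2,4)
  0 1 3 2 0
  0 0 0 0 0
  0 0 0 0 2
  2 0 0 0 0
After step 2: ants at (0,3),(0,2),(1,4)
  0 0 4 3 0
  0 0 0 0 1
  0 0 0 0 1
  1 0 0 0 0
After step 3: ants at (0,2),(0,3),(2,4)
  0 0 5 4 0
  0 0 0 0 0
  0 0 0 0 2
  0 0 0 0 0
After step 4: ants at (0,3),(0,2),(1,4)
  0 0 6 5 0
  0 0 0 0 1
  0 0 0 0 1
  0 0 0 0 0
After step 5: ants at (0,2),(0,3),(2,4)
  0 0 7 6 0
  0 0 0 0 0
  0 0 0 0 2
  0 0 0 0 0

0 0 7 6 0
0 0 0 0 0
0 0 0 0 2
0 0 0 0 0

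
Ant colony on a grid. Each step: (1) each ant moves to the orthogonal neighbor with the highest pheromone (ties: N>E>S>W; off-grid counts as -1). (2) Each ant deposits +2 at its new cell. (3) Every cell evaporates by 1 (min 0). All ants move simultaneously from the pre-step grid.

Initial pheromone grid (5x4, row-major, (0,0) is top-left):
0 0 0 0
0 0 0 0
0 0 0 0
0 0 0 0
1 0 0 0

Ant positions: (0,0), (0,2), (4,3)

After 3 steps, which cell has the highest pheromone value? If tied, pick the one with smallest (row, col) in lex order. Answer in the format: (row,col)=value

Answer: (1,3)=2

Derivation:
Step 1: ant0:(0,0)->E->(0,1) | ant1:(0,2)->E->(0,3) | ant2:(4,3)->N->(3,3)
  grid max=1 at (0,1)
Step 2: ant0:(0,1)->E->(0,2) | ant1:(0,3)->S->(1,3) | ant2:(3,3)->N->(2,3)
  grid max=1 at (0,2)
Step 3: ant0:(0,2)->E->(0,3) | ant1:(1,3)->S->(2,3) | ant2:(2,3)->N->(1,3)
  grid max=2 at (1,3)
Final grid:
  0 0 0 1
  0 0 0 2
  0 0 0 2
  0 0 0 0
  0 0 0 0
Max pheromone 2 at (1,3)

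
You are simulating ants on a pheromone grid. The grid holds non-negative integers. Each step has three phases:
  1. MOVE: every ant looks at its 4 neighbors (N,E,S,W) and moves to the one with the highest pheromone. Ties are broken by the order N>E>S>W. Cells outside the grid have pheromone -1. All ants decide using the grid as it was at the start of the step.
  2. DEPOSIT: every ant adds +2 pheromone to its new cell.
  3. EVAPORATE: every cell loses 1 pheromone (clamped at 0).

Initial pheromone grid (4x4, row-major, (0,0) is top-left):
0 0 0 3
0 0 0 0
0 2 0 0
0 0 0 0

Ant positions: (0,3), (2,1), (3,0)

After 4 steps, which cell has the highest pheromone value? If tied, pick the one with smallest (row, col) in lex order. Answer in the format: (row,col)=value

Step 1: ant0:(0,3)->S->(1,3) | ant1:(2,1)->N->(1,1) | ant2:(3,0)->N->(2,0)
  grid max=2 at (0,3)
Step 2: ant0:(1,3)->N->(0,3) | ant1:(1,1)->S->(2,1) | ant2:(2,0)->E->(2,1)
  grid max=4 at (2,1)
Step 3: ant0:(0,3)->S->(1,3) | ant1:(2,1)->N->(1,1) | ant2:(2,1)->N->(1,1)
  grid max=3 at (1,1)
Step 4: ant0:(1,3)->N->(0,3) | ant1:(1,1)->S->(2,1) | ant2:(1,1)->S->(2,1)
  grid max=6 at (2,1)
Final grid:
  0 0 0 3
  0 2 0 0
  0 6 0 0
  0 0 0 0
Max pheromone 6 at (2,1)

Answer: (2,1)=6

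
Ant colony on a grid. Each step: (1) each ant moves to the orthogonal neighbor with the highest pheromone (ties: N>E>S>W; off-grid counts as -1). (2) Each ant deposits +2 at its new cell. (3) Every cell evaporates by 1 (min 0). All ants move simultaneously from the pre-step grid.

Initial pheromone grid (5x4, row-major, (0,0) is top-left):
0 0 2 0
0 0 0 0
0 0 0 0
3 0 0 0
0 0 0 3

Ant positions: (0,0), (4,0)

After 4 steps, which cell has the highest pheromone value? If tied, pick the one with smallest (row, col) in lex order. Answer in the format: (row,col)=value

Answer: (3,0)=3

Derivation:
Step 1: ant0:(0,0)->E->(0,1) | ant1:(4,0)->N->(3,0)
  grid max=4 at (3,0)
Step 2: ant0:(0,1)->E->(0,2) | ant1:(3,0)->N->(2,0)
  grid max=3 at (3,0)
Step 3: ant0:(0,2)->E->(0,3) | ant1:(2,0)->S->(3,0)
  grid max=4 at (3,0)
Step 4: ant0:(0,3)->W->(0,2) | ant1:(3,0)->N->(2,0)
  grid max=3 at (3,0)
Final grid:
  0 0 2 0
  0 0 0 0
  1 0 0 0
  3 0 0 0
  0 0 0 0
Max pheromone 3 at (3,0)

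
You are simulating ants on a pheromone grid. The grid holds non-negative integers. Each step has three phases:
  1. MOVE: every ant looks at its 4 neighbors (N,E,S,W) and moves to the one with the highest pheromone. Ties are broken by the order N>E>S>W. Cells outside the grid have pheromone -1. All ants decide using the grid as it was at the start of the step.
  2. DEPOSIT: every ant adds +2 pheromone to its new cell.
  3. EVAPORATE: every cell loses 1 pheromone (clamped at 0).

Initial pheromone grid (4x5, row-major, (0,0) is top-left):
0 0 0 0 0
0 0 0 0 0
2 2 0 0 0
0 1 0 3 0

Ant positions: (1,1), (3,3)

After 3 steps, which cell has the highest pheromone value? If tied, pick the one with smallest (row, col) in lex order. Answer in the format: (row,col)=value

Step 1: ant0:(1,1)->S->(2,1) | ant1:(3,3)->N->(2,3)
  grid max=3 at (2,1)
Step 2: ant0:(2,1)->W->(2,0) | ant1:(2,3)->S->(3,3)
  grid max=3 at (3,3)
Step 3: ant0:(2,0)->E->(2,1) | ant1:(3,3)->N->(2,3)
  grid max=3 at (2,1)
Final grid:
  0 0 0 0 0
  0 0 0 0 0
  1 3 0 1 0
  0 0 0 2 0
Max pheromone 3 at (2,1)

Answer: (2,1)=3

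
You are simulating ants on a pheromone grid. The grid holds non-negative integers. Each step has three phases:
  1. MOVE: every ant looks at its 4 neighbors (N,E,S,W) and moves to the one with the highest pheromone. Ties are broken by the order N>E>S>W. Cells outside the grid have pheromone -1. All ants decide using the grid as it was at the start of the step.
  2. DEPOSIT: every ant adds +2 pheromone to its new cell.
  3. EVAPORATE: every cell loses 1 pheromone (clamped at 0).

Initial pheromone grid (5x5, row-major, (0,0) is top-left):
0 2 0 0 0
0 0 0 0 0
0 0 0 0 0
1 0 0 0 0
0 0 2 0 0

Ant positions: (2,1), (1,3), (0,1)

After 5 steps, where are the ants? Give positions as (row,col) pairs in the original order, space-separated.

Step 1: ant0:(2,1)->N->(1,1) | ant1:(1,3)->N->(0,3) | ant2:(0,1)->E->(0,2)
  grid max=1 at (0,1)
Step 2: ant0:(1,1)->N->(0,1) | ant1:(0,3)->W->(0,2) | ant2:(0,2)->E->(0,3)
  grid max=2 at (0,1)
Step 3: ant0:(0,1)->E->(0,2) | ant1:(0,2)->E->(0,3) | ant2:(0,3)->W->(0,2)
  grid max=5 at (0,2)
Step 4: ant0:(0,2)->E->(0,3) | ant1:(0,3)->W->(0,2) | ant2:(0,2)->E->(0,3)
  grid max=6 at (0,2)
Step 5: ant0:(0,3)->W->(0,2) | ant1:(0,2)->E->(0,3) | ant2:(0,3)->W->(0,2)
  grid max=9 at (0,2)

(0,2) (0,3) (0,2)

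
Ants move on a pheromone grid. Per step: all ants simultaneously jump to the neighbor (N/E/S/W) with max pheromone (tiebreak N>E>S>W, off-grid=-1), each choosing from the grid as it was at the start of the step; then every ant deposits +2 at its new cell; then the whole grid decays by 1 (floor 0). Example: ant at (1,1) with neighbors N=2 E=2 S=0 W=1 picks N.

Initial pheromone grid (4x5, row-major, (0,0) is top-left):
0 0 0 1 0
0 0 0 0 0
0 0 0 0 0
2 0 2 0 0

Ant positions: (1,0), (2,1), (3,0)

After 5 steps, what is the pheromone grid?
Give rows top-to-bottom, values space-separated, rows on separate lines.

After step 1: ants at (0,0),(1,1),(2,0)
  1 0 0 0 0
  0 1 0 0 0
  1 0 0 0 0
  1 0 1 0 0
After step 2: ants at (0,1),(0,1),(3,0)
  0 3 0 0 0
  0 0 0 0 0
  0 0 0 0 0
  2 0 0 0 0
After step 3: ants at (0,2),(0,2),(2,0)
  0 2 3 0 0
  0 0 0 0 0
  1 0 0 0 0
  1 0 0 0 0
After step 4: ants at (0,1),(0,1),(3,0)
  0 5 2 0 0
  0 0 0 0 0
  0 0 0 0 0
  2 0 0 0 0
After step 5: ants at (0,2),(0,2),(2,0)
  0 4 5 0 0
  0 0 0 0 0
  1 0 0 0 0
  1 0 0 0 0

0 4 5 0 0
0 0 0 0 0
1 0 0 0 0
1 0 0 0 0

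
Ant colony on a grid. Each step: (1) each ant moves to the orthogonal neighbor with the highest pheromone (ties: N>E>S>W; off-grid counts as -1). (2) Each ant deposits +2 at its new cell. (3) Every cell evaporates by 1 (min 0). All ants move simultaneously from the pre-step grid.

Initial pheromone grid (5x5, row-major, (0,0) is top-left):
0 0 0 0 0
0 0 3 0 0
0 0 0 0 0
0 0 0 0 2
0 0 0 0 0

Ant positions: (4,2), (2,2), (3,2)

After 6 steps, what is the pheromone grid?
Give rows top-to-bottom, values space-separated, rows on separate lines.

After step 1: ants at (3,2),(1,2),(2,2)
  0 0 0 0 0
  0 0 4 0 0
  0 0 1 0 0
  0 0 1 0 1
  0 0 0 0 0
After step 2: ants at (2,2),(2,2),(1,2)
  0 0 0 0 0
  0 0 5 0 0
  0 0 4 0 0
  0 0 0 0 0
  0 0 0 0 0
After step 3: ants at (1,2),(1,2),(2,2)
  0 0 0 0 0
  0 0 8 0 0
  0 0 5 0 0
  0 0 0 0 0
  0 0 0 0 0
After step 4: ants at (2,2),(2,2),(1,2)
  0 0 0 0 0
  0 0 9 0 0
  0 0 8 0 0
  0 0 0 0 0
  0 0 0 0 0
After step 5: ants at (1,2),(1,2),(2,2)
  0 0 0 0 0
  0 0 12 0 0
  0 0 9 0 0
  0 0 0 0 0
  0 0 0 0 0
After step 6: ants at (2,2),(2,2),(1,2)
  0 0 0 0 0
  0 0 13 0 0
  0 0 12 0 0
  0 0 0 0 0
  0 0 0 0 0

0 0 0 0 0
0 0 13 0 0
0 0 12 0 0
0 0 0 0 0
0 0 0 0 0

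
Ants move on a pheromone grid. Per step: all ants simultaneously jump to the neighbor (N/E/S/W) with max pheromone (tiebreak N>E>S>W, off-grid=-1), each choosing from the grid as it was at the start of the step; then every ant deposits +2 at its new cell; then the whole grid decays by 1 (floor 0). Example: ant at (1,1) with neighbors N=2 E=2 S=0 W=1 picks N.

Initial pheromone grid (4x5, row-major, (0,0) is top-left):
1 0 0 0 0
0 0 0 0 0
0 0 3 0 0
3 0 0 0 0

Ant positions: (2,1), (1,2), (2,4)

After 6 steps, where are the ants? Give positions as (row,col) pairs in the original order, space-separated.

Step 1: ant0:(2,1)->E->(2,2) | ant1:(1,2)->S->(2,2) | ant2:(2,4)->N->(1,4)
  grid max=6 at (2,2)
Step 2: ant0:(2,2)->N->(1,2) | ant1:(2,2)->N->(1,2) | ant2:(1,4)->N->(0,4)
  grid max=5 at (2,2)
Step 3: ant0:(1,2)->S->(2,2) | ant1:(1,2)->S->(2,2) | ant2:(0,4)->S->(1,4)
  grid max=8 at (2,2)
Step 4: ant0:(2,2)->N->(1,2) | ant1:(2,2)->N->(1,2) | ant2:(1,4)->N->(0,4)
  grid max=7 at (2,2)
Step 5: ant0:(1,2)->S->(2,2) | ant1:(1,2)->S->(2,2) | ant2:(0,4)->S->(1,4)
  grid max=10 at (2,2)
Step 6: ant0:(2,2)->N->(1,2) | ant1:(2,2)->N->(1,2) | ant2:(1,4)->N->(0,4)
  grid max=9 at (2,2)

(1,2) (1,2) (0,4)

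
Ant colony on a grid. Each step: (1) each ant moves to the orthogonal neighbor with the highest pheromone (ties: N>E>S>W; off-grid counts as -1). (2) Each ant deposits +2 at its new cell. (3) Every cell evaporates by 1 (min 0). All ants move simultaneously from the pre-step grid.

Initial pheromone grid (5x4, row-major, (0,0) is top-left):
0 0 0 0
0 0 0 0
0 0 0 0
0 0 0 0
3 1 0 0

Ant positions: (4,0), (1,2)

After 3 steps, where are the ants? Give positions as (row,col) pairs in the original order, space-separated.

Step 1: ant0:(4,0)->E->(4,1) | ant1:(1,2)->N->(0,2)
  grid max=2 at (4,0)
Step 2: ant0:(4,1)->W->(4,0) | ant1:(0,2)->E->(0,3)
  grid max=3 at (4,0)
Step 3: ant0:(4,0)->E->(4,1) | ant1:(0,3)->S->(1,3)
  grid max=2 at (4,0)

(4,1) (1,3)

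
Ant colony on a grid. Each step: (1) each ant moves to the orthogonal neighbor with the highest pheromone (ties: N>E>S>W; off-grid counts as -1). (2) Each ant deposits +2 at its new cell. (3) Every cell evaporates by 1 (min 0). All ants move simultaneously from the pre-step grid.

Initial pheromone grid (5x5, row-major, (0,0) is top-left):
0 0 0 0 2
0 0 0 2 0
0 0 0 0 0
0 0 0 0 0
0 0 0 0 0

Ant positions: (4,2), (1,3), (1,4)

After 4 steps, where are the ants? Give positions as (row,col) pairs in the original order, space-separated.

Step 1: ant0:(4,2)->N->(3,2) | ant1:(1,3)->N->(0,3) | ant2:(1,4)->N->(0,4)
  grid max=3 at (0,4)
Step 2: ant0:(3,2)->N->(2,2) | ant1:(0,3)->E->(0,4) | ant2:(0,4)->W->(0,3)
  grid max=4 at (0,4)
Step 3: ant0:(2,2)->N->(1,2) | ant1:(0,4)->W->(0,3) | ant2:(0,3)->E->(0,4)
  grid max=5 at (0,4)
Step 4: ant0:(1,2)->N->(0,2) | ant1:(0,3)->E->(0,4) | ant2:(0,4)->W->(0,3)
  grid max=6 at (0,4)

(0,2) (0,4) (0,3)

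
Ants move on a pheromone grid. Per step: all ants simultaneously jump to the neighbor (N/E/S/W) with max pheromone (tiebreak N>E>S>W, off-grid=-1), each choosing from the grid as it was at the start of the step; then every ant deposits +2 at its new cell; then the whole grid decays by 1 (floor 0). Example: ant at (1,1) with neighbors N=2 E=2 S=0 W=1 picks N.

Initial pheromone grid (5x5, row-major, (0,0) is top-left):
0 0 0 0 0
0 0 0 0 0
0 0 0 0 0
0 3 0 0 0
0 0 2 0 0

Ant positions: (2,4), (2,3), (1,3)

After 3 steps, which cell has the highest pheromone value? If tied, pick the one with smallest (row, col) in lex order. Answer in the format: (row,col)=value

Answer: (0,3)=5

Derivation:
Step 1: ant0:(2,4)->N->(1,4) | ant1:(2,3)->N->(1,3) | ant2:(1,3)->N->(0,3)
  grid max=2 at (3,1)
Step 2: ant0:(1,4)->W->(1,3) | ant1:(1,3)->N->(0,3) | ant2:(0,3)->S->(1,3)
  grid max=4 at (1,3)
Step 3: ant0:(1,3)->N->(0,3) | ant1:(0,3)->S->(1,3) | ant2:(1,3)->N->(0,3)
  grid max=5 at (0,3)
Final grid:
  0 0 0 5 0
  0 0 0 5 0
  0 0 0 0 0
  0 0 0 0 0
  0 0 0 0 0
Max pheromone 5 at (0,3)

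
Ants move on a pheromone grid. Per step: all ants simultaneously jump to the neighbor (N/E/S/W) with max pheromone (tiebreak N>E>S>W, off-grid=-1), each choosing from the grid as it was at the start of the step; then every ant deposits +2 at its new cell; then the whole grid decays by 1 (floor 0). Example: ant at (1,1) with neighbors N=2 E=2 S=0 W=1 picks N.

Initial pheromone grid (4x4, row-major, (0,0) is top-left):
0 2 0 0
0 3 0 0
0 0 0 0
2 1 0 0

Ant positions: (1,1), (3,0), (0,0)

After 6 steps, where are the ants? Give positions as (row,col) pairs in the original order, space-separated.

Step 1: ant0:(1,1)->N->(0,1) | ant1:(3,0)->E->(3,1) | ant2:(0,0)->E->(0,1)
  grid max=5 at (0,1)
Step 2: ant0:(0,1)->S->(1,1) | ant1:(3,1)->W->(3,0) | ant2:(0,1)->S->(1,1)
  grid max=5 at (1,1)
Step 3: ant0:(1,1)->N->(0,1) | ant1:(3,0)->E->(3,1) | ant2:(1,1)->N->(0,1)
  grid max=7 at (0,1)
Step 4: ant0:(0,1)->S->(1,1) | ant1:(3,1)->W->(3,0) | ant2:(0,1)->S->(1,1)
  grid max=7 at (1,1)
Step 5: ant0:(1,1)->N->(0,1) | ant1:(3,0)->E->(3,1) | ant2:(1,1)->N->(0,1)
  grid max=9 at (0,1)
Step 6: ant0:(0,1)->S->(1,1) | ant1:(3,1)->W->(3,0) | ant2:(0,1)->S->(1,1)
  grid max=9 at (1,1)

(1,1) (3,0) (1,1)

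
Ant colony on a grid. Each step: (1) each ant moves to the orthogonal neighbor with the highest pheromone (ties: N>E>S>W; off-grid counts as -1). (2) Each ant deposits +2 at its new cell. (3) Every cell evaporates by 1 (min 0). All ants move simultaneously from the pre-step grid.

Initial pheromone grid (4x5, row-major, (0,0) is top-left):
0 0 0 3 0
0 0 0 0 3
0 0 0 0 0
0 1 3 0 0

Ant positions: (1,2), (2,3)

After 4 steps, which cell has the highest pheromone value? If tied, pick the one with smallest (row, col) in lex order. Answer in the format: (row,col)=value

Step 1: ant0:(1,2)->N->(0,2) | ant1:(2,3)->N->(1,3)
  grid max=2 at (0,3)
Step 2: ant0:(0,2)->E->(0,3) | ant1:(1,3)->N->(0,3)
  grid max=5 at (0,3)
Step 3: ant0:(0,3)->E->(0,4) | ant1:(0,3)->E->(0,4)
  grid max=4 at (0,3)
Step 4: ant0:(0,4)->W->(0,3) | ant1:(0,4)->W->(0,3)
  grid max=7 at (0,3)
Final grid:
  0 0 0 7 2
  0 0 0 0 0
  0 0 0 0 0
  0 0 0 0 0
Max pheromone 7 at (0,3)

Answer: (0,3)=7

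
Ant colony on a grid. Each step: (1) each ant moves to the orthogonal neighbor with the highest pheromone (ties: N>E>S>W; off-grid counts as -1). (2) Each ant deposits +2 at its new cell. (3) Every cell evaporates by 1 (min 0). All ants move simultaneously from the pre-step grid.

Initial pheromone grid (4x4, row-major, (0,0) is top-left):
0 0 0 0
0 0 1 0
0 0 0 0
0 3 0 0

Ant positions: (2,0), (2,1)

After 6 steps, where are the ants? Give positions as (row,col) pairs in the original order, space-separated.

Step 1: ant0:(2,0)->N->(1,0) | ant1:(2,1)->S->(3,1)
  grid max=4 at (3,1)
Step 2: ant0:(1,0)->N->(0,0) | ant1:(3,1)->N->(2,1)
  grid max=3 at (3,1)
Step 3: ant0:(0,0)->E->(0,1) | ant1:(2,1)->S->(3,1)
  grid max=4 at (3,1)
Step 4: ant0:(0,1)->E->(0,2) | ant1:(3,1)->N->(2,1)
  grid max=3 at (3,1)
Step 5: ant0:(0,2)->E->(0,3) | ant1:(2,1)->S->(3,1)
  grid max=4 at (3,1)
Step 6: ant0:(0,3)->S->(1,3) | ant1:(3,1)->N->(2,1)
  grid max=3 at (3,1)

(1,3) (2,1)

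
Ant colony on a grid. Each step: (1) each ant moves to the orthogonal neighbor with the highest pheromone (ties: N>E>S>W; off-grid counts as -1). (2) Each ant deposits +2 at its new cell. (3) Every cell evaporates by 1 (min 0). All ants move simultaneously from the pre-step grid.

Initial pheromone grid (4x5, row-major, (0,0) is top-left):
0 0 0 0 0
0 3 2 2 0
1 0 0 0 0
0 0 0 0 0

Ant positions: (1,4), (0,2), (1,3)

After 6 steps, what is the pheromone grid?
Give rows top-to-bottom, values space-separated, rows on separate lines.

After step 1: ants at (1,3),(1,2),(1,2)
  0 0 0 0 0
  0 2 5 3 0
  0 0 0 0 0
  0 0 0 0 0
After step 2: ants at (1,2),(1,3),(1,3)
  0 0 0 0 0
  0 1 6 6 0
  0 0 0 0 0
  0 0 0 0 0
After step 3: ants at (1,3),(1,2),(1,2)
  0 0 0 0 0
  0 0 9 7 0
  0 0 0 0 0
  0 0 0 0 0
After step 4: ants at (1,2),(1,3),(1,3)
  0 0 0 0 0
  0 0 10 10 0
  0 0 0 0 0
  0 0 0 0 0
After step 5: ants at (1,3),(1,2),(1,2)
  0 0 0 0 0
  0 0 13 11 0
  0 0 0 0 0
  0 0 0 0 0
After step 6: ants at (1,2),(1,3),(1,3)
  0 0 0 0 0
  0 0 14 14 0
  0 0 0 0 0
  0 0 0 0 0

0 0 0 0 0
0 0 14 14 0
0 0 0 0 0
0 0 0 0 0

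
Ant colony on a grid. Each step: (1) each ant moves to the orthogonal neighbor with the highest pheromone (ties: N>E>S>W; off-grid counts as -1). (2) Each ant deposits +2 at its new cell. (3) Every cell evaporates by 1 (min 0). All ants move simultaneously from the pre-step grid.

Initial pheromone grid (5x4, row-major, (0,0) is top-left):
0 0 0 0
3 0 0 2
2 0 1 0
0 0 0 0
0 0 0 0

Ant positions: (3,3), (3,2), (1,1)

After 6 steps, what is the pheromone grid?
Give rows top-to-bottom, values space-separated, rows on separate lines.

After step 1: ants at (2,3),(2,2),(1,0)
  0 0 0 0
  4 0 0 1
  1 0 2 1
  0 0 0 0
  0 0 0 0
After step 2: ants at (2,2),(2,3),(2,0)
  0 0 0 0
  3 0 0 0
  2 0 3 2
  0 0 0 0
  0 0 0 0
After step 3: ants at (2,3),(2,2),(1,0)
  0 0 0 0
  4 0 0 0
  1 0 4 3
  0 0 0 0
  0 0 0 0
After step 4: ants at (2,2),(2,3),(2,0)
  0 0 0 0
  3 0 0 0
  2 0 5 4
  0 0 0 0
  0 0 0 0
After step 5: ants at (2,3),(2,2),(1,0)
  0 0 0 0
  4 0 0 0
  1 0 6 5
  0 0 0 0
  0 0 0 0
After step 6: ants at (2,2),(2,3),(2,0)
  0 0 0 0
  3 0 0 0
  2 0 7 6
  0 0 0 0
  0 0 0 0

0 0 0 0
3 0 0 0
2 0 7 6
0 0 0 0
0 0 0 0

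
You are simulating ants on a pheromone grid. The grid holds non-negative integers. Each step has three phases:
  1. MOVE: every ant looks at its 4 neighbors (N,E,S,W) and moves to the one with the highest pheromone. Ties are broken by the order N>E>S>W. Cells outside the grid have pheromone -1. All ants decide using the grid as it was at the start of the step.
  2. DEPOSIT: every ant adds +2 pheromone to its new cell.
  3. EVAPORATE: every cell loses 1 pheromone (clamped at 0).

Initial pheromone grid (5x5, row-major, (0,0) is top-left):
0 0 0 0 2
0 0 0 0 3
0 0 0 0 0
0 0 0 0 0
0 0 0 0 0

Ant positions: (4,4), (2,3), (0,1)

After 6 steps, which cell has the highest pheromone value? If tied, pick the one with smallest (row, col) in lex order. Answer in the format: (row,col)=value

Answer: (1,4)=11

Derivation:
Step 1: ant0:(4,4)->N->(3,4) | ant1:(2,3)->N->(1,3) | ant2:(0,1)->E->(0,2)
  grid max=2 at (1,4)
Step 2: ant0:(3,4)->N->(2,4) | ant1:(1,3)->E->(1,4) | ant2:(0,2)->E->(0,3)
  grid max=3 at (1,4)
Step 3: ant0:(2,4)->N->(1,4) | ant1:(1,4)->S->(2,4) | ant2:(0,3)->E->(0,4)
  grid max=4 at (1,4)
Step 4: ant0:(1,4)->S->(2,4) | ant1:(2,4)->N->(1,4) | ant2:(0,4)->S->(1,4)
  grid max=7 at (1,4)
Step 5: ant0:(2,4)->N->(1,4) | ant1:(1,4)->S->(2,4) | ant2:(1,4)->S->(2,4)
  grid max=8 at (1,4)
Step 6: ant0:(1,4)->S->(2,4) | ant1:(2,4)->N->(1,4) | ant2:(2,4)->N->(1,4)
  grid max=11 at (1,4)
Final grid:
  0 0 0 0 0
  0 0 0 0 11
  0 0 0 0 7
  0 0 0 0 0
  0 0 0 0 0
Max pheromone 11 at (1,4)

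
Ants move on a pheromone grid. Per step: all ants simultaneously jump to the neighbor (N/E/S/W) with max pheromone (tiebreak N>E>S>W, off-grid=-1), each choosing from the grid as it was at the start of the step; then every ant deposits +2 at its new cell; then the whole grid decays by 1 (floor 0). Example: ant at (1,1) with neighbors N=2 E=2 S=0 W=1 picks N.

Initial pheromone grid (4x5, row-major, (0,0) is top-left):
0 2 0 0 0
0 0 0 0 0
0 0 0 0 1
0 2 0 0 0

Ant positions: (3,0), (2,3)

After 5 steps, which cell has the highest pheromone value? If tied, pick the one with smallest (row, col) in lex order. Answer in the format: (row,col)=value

Answer: (3,1)=3

Derivation:
Step 1: ant0:(3,0)->E->(3,1) | ant1:(2,3)->E->(2,4)
  grid max=3 at (3,1)
Step 2: ant0:(3,1)->N->(2,1) | ant1:(2,4)->N->(1,4)
  grid max=2 at (3,1)
Step 3: ant0:(2,1)->S->(3,1) | ant1:(1,4)->S->(2,4)
  grid max=3 at (3,1)
Step 4: ant0:(3,1)->N->(2,1) | ant1:(2,4)->N->(1,4)
  grid max=2 at (3,1)
Step 5: ant0:(2,1)->S->(3,1) | ant1:(1,4)->S->(2,4)
  grid max=3 at (3,1)
Final grid:
  0 0 0 0 0
  0 0 0 0 0
  0 0 0 0 2
  0 3 0 0 0
Max pheromone 3 at (3,1)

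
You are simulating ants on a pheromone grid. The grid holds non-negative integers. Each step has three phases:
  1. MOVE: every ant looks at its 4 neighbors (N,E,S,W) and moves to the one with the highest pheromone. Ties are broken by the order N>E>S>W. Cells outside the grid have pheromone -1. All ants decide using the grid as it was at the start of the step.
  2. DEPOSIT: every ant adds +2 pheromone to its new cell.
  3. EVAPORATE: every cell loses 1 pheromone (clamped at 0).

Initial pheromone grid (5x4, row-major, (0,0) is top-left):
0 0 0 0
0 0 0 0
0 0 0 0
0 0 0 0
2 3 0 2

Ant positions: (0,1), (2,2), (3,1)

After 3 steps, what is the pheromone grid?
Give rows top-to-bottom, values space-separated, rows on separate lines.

After step 1: ants at (0,2),(1,2),(4,1)
  0 0 1 0
  0 0 1 0
  0 0 0 0
  0 0 0 0
  1 4 0 1
After step 2: ants at (1,2),(0,2),(4,0)
  0 0 2 0
  0 0 2 0
  0 0 0 0
  0 0 0 0
  2 3 0 0
After step 3: ants at (0,2),(1,2),(4,1)
  0 0 3 0
  0 0 3 0
  0 0 0 0
  0 0 0 0
  1 4 0 0

0 0 3 0
0 0 3 0
0 0 0 0
0 0 0 0
1 4 0 0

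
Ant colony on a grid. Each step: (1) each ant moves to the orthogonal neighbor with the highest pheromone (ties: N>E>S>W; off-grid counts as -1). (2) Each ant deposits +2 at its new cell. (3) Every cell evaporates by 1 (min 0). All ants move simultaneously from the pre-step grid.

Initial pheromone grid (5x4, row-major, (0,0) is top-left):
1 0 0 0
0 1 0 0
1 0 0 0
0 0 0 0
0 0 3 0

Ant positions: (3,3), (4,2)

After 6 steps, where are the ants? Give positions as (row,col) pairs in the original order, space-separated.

Step 1: ant0:(3,3)->N->(2,3) | ant1:(4,2)->N->(3,2)
  grid max=2 at (4,2)
Step 2: ant0:(2,3)->N->(1,3) | ant1:(3,2)->S->(4,2)
  grid max=3 at (4,2)
Step 3: ant0:(1,3)->N->(0,3) | ant1:(4,2)->N->(3,2)
  grid max=2 at (4,2)
Step 4: ant0:(0,3)->S->(1,3) | ant1:(3,2)->S->(4,2)
  grid max=3 at (4,2)
Step 5: ant0:(1,3)->N->(0,3) | ant1:(4,2)->N->(3,2)
  grid max=2 at (4,2)
Step 6: ant0:(0,3)->S->(1,3) | ant1:(3,2)->S->(4,2)
  grid max=3 at (4,2)

(1,3) (4,2)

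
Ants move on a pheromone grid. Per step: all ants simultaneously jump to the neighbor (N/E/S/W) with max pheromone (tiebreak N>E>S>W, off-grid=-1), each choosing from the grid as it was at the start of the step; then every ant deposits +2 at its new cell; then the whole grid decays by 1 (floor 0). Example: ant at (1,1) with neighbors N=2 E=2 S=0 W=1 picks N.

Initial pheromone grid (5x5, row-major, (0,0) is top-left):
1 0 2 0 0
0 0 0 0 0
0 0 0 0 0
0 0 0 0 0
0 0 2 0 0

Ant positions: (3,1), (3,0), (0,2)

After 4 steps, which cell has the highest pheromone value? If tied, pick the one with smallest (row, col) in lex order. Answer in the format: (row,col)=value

Step 1: ant0:(3,1)->N->(2,1) | ant1:(3,0)->N->(2,0) | ant2:(0,2)->E->(0,3)
  grid max=1 at (0,2)
Step 2: ant0:(2,1)->W->(2,0) | ant1:(2,0)->E->(2,1) | ant2:(0,3)->W->(0,2)
  grid max=2 at (0,2)
Step 3: ant0:(2,0)->E->(2,1) | ant1:(2,1)->W->(2,0) | ant2:(0,2)->E->(0,3)
  grid max=3 at (2,0)
Step 4: ant0:(2,1)->W->(2,0) | ant1:(2,0)->E->(2,1) | ant2:(0,3)->W->(0,2)
  grid max=4 at (2,0)
Final grid:
  0 0 2 0 0
  0 0 0 0 0
  4 4 0 0 0
  0 0 0 0 0
  0 0 0 0 0
Max pheromone 4 at (2,0)

Answer: (2,0)=4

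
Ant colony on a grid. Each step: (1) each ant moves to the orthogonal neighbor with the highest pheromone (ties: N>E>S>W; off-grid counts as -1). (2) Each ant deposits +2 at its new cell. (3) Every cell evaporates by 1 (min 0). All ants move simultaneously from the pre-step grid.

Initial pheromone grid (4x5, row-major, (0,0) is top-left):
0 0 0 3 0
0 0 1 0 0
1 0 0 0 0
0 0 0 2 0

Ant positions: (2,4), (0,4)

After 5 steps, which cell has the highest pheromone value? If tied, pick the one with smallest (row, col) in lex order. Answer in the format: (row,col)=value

Answer: (0,3)=8

Derivation:
Step 1: ant0:(2,4)->N->(1,4) | ant1:(0,4)->W->(0,3)
  grid max=4 at (0,3)
Step 2: ant0:(1,4)->N->(0,4) | ant1:(0,3)->E->(0,4)
  grid max=3 at (0,3)
Step 3: ant0:(0,4)->W->(0,3) | ant1:(0,4)->W->(0,3)
  grid max=6 at (0,3)
Step 4: ant0:(0,3)->E->(0,4) | ant1:(0,3)->E->(0,4)
  grid max=5 at (0,3)
Step 5: ant0:(0,4)->W->(0,3) | ant1:(0,4)->W->(0,3)
  grid max=8 at (0,3)
Final grid:
  0 0 0 8 4
  0 0 0 0 0
  0 0 0 0 0
  0 0 0 0 0
Max pheromone 8 at (0,3)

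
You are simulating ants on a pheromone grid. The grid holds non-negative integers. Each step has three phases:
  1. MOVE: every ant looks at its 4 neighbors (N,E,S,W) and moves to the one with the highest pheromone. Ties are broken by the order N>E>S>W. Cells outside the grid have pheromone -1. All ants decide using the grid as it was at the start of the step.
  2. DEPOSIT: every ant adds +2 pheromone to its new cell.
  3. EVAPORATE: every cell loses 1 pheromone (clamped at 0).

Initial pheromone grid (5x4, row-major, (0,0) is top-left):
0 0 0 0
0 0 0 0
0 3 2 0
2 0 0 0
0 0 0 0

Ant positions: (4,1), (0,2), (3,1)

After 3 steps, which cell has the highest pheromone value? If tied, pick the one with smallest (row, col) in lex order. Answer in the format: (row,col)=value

Answer: (2,1)=6

Derivation:
Step 1: ant0:(4,1)->N->(3,1) | ant1:(0,2)->E->(0,3) | ant2:(3,1)->N->(2,1)
  grid max=4 at (2,1)
Step 2: ant0:(3,1)->N->(2,1) | ant1:(0,3)->S->(1,3) | ant2:(2,1)->E->(2,2)
  grid max=5 at (2,1)
Step 3: ant0:(2,1)->E->(2,2) | ant1:(1,3)->N->(0,3) | ant2:(2,2)->W->(2,1)
  grid max=6 at (2,1)
Final grid:
  0 0 0 1
  0 0 0 0
  0 6 3 0
  0 0 0 0
  0 0 0 0
Max pheromone 6 at (2,1)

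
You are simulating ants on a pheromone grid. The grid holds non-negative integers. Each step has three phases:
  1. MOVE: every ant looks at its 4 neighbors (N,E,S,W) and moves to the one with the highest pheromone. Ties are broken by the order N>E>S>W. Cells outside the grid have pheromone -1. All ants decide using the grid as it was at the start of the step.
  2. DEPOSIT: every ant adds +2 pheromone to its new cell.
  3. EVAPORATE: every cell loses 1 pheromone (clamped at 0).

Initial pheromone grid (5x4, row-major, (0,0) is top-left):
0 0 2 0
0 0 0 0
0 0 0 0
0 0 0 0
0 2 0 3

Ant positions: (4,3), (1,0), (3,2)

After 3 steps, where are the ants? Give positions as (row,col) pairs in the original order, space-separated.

Step 1: ant0:(4,3)->N->(3,3) | ant1:(1,0)->N->(0,0) | ant2:(3,2)->N->(2,2)
  grid max=2 at (4,3)
Step 2: ant0:(3,3)->S->(4,3) | ant1:(0,0)->E->(0,1) | ant2:(2,2)->N->(1,2)
  grid max=3 at (4,3)
Step 3: ant0:(4,3)->N->(3,3) | ant1:(0,1)->E->(0,2) | ant2:(1,2)->N->(0,2)
  grid max=3 at (0,2)

(3,3) (0,2) (0,2)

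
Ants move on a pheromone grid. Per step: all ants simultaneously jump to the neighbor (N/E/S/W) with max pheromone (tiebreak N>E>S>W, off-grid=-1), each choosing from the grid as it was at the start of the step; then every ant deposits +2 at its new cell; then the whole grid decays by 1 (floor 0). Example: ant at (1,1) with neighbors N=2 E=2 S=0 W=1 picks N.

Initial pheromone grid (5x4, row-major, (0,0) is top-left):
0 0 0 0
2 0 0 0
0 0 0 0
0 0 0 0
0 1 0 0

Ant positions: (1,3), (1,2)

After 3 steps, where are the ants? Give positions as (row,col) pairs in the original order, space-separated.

Step 1: ant0:(1,3)->N->(0,3) | ant1:(1,2)->N->(0,2)
  grid max=1 at (0,2)
Step 2: ant0:(0,3)->W->(0,2) | ant1:(0,2)->E->(0,3)
  grid max=2 at (0,2)
Step 3: ant0:(0,2)->E->(0,3) | ant1:(0,3)->W->(0,2)
  grid max=3 at (0,2)

(0,3) (0,2)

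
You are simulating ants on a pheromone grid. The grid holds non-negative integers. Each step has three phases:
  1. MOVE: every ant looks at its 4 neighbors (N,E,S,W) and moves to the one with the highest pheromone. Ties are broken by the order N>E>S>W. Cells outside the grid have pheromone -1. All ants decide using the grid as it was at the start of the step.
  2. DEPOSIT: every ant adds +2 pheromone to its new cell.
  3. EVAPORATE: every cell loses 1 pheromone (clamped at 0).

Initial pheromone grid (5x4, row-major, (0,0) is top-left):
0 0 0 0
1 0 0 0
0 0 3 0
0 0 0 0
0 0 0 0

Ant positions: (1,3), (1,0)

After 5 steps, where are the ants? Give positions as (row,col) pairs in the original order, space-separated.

Step 1: ant0:(1,3)->N->(0,3) | ant1:(1,0)->N->(0,0)
  grid max=2 at (2,2)
Step 2: ant0:(0,3)->S->(1,3) | ant1:(0,0)->E->(0,1)
  grid max=1 at (0,1)
Step 3: ant0:(1,3)->N->(0,3) | ant1:(0,1)->E->(0,2)
  grid max=1 at (0,2)
Step 4: ant0:(0,3)->W->(0,2) | ant1:(0,2)->E->(0,3)
  grid max=2 at (0,2)
Step 5: ant0:(0,2)->E->(0,3) | ant1:(0,3)->W->(0,2)
  grid max=3 at (0,2)

(0,3) (0,2)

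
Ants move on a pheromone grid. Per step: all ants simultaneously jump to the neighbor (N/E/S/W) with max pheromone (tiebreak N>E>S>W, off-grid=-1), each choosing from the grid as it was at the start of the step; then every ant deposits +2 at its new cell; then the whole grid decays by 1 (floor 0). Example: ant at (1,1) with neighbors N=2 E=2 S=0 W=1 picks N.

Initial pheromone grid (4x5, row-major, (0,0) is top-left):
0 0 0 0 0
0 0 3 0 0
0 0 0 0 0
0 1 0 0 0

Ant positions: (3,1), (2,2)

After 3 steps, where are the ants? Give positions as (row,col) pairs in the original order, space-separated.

Step 1: ant0:(3,1)->N->(2,1) | ant1:(2,2)->N->(1,2)
  grid max=4 at (1,2)
Step 2: ant0:(2,1)->N->(1,1) | ant1:(1,2)->N->(0,2)
  grid max=3 at (1,2)
Step 3: ant0:(1,1)->E->(1,2) | ant1:(0,2)->S->(1,2)
  grid max=6 at (1,2)

(1,2) (1,2)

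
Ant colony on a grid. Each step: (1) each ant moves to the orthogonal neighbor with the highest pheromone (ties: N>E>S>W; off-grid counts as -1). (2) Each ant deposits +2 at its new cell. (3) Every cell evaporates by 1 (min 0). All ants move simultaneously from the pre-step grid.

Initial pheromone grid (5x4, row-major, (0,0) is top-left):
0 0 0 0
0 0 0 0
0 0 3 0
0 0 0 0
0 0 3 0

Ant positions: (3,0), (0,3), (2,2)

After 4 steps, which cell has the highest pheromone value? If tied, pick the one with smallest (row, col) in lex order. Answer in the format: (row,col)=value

Answer: (2,2)=5

Derivation:
Step 1: ant0:(3,0)->N->(2,0) | ant1:(0,3)->S->(1,3) | ant2:(2,2)->N->(1,2)
  grid max=2 at (2,2)
Step 2: ant0:(2,0)->N->(1,0) | ant1:(1,3)->W->(1,2) | ant2:(1,2)->S->(2,2)
  grid max=3 at (2,2)
Step 3: ant0:(1,0)->N->(0,0) | ant1:(1,2)->S->(2,2) | ant2:(2,2)->N->(1,2)
  grid max=4 at (2,2)
Step 4: ant0:(0,0)->E->(0,1) | ant1:(2,2)->N->(1,2) | ant2:(1,2)->S->(2,2)
  grid max=5 at (2,2)
Final grid:
  0 1 0 0
  0 0 4 0
  0 0 5 0
  0 0 0 0
  0 0 0 0
Max pheromone 5 at (2,2)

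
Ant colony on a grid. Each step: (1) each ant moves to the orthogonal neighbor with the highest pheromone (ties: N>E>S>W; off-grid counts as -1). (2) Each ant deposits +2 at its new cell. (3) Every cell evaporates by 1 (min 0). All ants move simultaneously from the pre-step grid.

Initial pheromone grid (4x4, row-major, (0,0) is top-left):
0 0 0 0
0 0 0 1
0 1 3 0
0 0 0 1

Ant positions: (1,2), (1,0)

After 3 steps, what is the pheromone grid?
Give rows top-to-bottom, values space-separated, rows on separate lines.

After step 1: ants at (2,2),(0,0)
  1 0 0 0
  0 0 0 0
  0 0 4 0
  0 0 0 0
After step 2: ants at (1,2),(0,1)
  0 1 0 0
  0 0 1 0
  0 0 3 0
  0 0 0 0
After step 3: ants at (2,2),(0,2)
  0 0 1 0
  0 0 0 0
  0 0 4 0
  0 0 0 0

0 0 1 0
0 0 0 0
0 0 4 0
0 0 0 0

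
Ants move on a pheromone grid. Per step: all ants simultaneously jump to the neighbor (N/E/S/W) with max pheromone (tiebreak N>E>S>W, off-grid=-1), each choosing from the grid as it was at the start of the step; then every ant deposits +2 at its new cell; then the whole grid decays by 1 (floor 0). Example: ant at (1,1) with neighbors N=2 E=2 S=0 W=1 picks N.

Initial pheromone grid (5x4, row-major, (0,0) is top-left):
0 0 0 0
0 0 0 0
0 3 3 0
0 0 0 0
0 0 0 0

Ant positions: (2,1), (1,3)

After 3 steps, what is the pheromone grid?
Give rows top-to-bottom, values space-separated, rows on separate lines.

After step 1: ants at (2,2),(0,3)
  0 0 0 1
  0 0 0 0
  0 2 4 0
  0 0 0 0
  0 0 0 0
After step 2: ants at (2,1),(1,3)
  0 0 0 0
  0 0 0 1
  0 3 3 0
  0 0 0 0
  0 0 0 0
After step 3: ants at (2,2),(0,3)
  0 0 0 1
  0 0 0 0
  0 2 4 0
  0 0 0 0
  0 0 0 0

0 0 0 1
0 0 0 0
0 2 4 0
0 0 0 0
0 0 0 0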